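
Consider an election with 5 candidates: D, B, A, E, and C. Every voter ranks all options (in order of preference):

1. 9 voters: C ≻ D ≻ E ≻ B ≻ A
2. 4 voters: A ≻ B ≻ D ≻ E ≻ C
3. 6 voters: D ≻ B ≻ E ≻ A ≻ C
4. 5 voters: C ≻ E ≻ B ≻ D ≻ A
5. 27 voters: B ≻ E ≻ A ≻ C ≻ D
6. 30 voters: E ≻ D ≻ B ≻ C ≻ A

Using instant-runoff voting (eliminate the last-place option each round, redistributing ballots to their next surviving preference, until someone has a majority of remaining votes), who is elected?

Round 1: D 6, B 27, A 4, E 30, C 14. Eliminate A.
Round 2: D 6, B 31, E 30, C 14. Eliminate D.
Round 3: B 37, E 30, C 14. Eliminate C.
Round 4: B 37, E 44. E has a majority.

E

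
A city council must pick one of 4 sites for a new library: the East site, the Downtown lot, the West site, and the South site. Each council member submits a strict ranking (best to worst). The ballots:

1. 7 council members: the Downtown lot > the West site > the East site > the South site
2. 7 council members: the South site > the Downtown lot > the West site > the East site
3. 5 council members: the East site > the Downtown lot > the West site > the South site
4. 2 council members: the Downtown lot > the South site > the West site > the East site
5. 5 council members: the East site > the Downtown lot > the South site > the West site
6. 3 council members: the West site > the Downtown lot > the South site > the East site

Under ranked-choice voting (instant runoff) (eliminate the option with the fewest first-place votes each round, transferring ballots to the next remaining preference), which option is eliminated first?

the West site

Round 1: the East site 10, the Downtown lot 9, the West site 3, the South site 7. Eliminate the West site.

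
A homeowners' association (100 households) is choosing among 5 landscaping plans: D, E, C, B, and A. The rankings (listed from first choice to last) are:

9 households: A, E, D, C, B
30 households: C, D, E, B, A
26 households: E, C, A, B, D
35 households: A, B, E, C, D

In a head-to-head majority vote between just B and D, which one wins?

B

Voters preferring B to D: 61; preferring D to B: 39.
B wins the head-to-head.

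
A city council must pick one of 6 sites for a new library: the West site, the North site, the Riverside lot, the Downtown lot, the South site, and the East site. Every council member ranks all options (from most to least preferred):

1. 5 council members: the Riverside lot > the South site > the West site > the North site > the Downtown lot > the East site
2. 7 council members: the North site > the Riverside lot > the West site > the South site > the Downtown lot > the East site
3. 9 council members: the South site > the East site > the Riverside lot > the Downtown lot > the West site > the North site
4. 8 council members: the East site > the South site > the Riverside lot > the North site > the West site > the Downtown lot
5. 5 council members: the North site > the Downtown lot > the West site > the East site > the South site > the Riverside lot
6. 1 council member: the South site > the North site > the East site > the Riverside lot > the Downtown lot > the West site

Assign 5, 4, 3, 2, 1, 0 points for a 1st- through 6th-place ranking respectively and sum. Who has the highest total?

the South site

the West site: 5·3 + 7·3 + 9·1 + 8·1 + 5·3 + 1·0 = 68
the North site: 5·2 + 7·5 + 9·0 + 8·2 + 5·5 + 1·4 = 90
the Riverside lot: 5·5 + 7·4 + 9·3 + 8·3 + 5·0 + 1·2 = 106
the Downtown lot: 5·1 + 7·1 + 9·2 + 8·0 + 5·4 + 1·1 = 51
the South site: 5·4 + 7·2 + 9·5 + 8·4 + 5·1 + 1·5 = 121
the East site: 5·0 + 7·0 + 9·4 + 8·5 + 5·2 + 1·3 = 89
the South site has the highest Borda score (121).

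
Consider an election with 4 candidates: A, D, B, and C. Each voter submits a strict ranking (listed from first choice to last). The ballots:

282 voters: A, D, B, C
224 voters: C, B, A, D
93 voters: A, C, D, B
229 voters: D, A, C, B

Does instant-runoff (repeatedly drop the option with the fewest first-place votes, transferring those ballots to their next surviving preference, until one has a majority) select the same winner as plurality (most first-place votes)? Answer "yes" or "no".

yes

Instant-runoff — R1 A 375, D 229, B 0, C 224 (B out); R2 A 375, D 229, C 224 (C out); R3 A 599, D 229 (A winner). Winner: A.
Plurality — first-place votes: A 375, D 229, B 0, C 224. Winner: A.
The two methods agree.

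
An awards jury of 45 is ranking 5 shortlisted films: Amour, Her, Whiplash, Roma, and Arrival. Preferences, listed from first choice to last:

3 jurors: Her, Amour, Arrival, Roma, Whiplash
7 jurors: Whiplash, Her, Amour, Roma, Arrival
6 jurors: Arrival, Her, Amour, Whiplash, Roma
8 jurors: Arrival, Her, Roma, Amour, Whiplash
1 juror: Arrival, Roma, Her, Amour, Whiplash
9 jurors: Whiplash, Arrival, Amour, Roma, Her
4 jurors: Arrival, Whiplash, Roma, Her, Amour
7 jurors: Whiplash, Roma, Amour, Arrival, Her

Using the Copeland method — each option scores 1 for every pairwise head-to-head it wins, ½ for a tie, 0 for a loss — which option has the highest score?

Whiplash

Amour: beats Roma; loses to Her, Whiplash, and Arrival → score 1.
Her: beats Amour and Roma; loses to Whiplash and Arrival → score 2.
Whiplash: beats Amour, Her, Roma, and Arrival → score 4.
Roma: loses to Amour, Her, Whiplash, and Arrival → score 0.
Arrival: beats Amour, Her, and Roma; loses to Whiplash → score 3.
Whiplash has the best pairwise record.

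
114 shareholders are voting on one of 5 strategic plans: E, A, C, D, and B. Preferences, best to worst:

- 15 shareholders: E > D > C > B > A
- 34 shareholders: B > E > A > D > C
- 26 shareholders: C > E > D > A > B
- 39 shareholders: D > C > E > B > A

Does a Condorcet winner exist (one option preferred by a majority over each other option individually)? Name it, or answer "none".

none

Checking pairwise contests:
C beats E 65–49.
E beats A 114–0.
D beats C 88–26.
E beats D 75–39.
E beats B 80–34.
Every option loses at least one head-to-head, so there is no Condorcet winner.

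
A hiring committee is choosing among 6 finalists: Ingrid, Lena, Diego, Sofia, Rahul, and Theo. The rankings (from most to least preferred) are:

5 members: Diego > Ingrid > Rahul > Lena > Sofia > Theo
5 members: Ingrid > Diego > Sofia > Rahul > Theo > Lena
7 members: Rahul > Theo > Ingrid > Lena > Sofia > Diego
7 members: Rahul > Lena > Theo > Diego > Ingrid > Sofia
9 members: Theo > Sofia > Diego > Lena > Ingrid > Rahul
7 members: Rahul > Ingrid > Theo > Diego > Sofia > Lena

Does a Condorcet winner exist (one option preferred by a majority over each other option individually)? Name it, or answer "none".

Rahul vs Ingrid: 21–19 for Rahul.
Rahul vs Lena: 31–9 for Rahul.
Rahul vs Diego: 21–19 for Rahul.
Rahul vs Sofia: 26–14 for Rahul.
Rahul vs Theo: 31–9 for Rahul.
Rahul beats every other option head-to-head.

Rahul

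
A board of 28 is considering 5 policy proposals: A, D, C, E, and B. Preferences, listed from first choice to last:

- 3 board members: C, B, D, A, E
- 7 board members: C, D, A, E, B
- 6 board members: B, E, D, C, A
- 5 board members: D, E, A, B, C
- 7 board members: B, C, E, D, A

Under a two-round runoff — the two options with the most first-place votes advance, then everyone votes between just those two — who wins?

B

Round 1 first-place votes: A 0, D 5, C 10, E 0, B 13.
B and C advance.
Runoff: B is preferred to C by 18 voters; C by 10.
B wins the runoff.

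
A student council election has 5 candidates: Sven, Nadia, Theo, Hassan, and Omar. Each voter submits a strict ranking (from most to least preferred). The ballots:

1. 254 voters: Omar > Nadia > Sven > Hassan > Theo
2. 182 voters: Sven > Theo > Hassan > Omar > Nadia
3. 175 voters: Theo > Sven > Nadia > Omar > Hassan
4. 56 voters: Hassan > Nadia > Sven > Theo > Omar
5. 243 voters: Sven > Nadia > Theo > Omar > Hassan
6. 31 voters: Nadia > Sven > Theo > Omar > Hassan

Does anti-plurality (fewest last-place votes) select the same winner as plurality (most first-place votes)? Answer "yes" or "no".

yes

Anti-plurality — last-place votes: Sven 0, Nadia 182, Theo 254, Hassan 449, Omar 56. Winner: Sven.
Plurality — first-place votes: Sven 425, Nadia 31, Theo 175, Hassan 56, Omar 254. Winner: Sven.
The two methods agree.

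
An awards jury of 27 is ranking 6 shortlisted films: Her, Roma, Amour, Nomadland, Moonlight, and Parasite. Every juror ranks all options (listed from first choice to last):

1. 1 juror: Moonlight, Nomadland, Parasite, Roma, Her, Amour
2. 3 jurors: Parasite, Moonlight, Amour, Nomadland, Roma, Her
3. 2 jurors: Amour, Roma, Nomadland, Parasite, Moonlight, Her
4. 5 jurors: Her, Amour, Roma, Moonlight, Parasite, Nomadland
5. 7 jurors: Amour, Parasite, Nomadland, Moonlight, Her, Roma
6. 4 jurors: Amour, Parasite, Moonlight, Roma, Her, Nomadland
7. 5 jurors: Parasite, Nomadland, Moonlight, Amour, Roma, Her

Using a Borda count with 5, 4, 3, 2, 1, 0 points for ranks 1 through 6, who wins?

Amour

Her: 1·1 + 3·0 + 2·0 + 5·5 + 7·1 + 4·1 + 5·0 = 37
Roma: 1·2 + 3·1 + 2·4 + 5·3 + 7·0 + 4·2 + 5·1 = 41
Amour: 1·0 + 3·3 + 2·5 + 5·4 + 7·5 + 4·5 + 5·2 = 104
Nomadland: 1·4 + 3·2 + 2·3 + 5·0 + 7·3 + 4·0 + 5·4 = 57
Moonlight: 1·5 + 3·4 + 2·1 + 5·2 + 7·2 + 4·3 + 5·3 = 70
Parasite: 1·3 + 3·5 + 2·2 + 5·1 + 7·4 + 4·4 + 5·5 = 96
Amour has the highest Borda score (104).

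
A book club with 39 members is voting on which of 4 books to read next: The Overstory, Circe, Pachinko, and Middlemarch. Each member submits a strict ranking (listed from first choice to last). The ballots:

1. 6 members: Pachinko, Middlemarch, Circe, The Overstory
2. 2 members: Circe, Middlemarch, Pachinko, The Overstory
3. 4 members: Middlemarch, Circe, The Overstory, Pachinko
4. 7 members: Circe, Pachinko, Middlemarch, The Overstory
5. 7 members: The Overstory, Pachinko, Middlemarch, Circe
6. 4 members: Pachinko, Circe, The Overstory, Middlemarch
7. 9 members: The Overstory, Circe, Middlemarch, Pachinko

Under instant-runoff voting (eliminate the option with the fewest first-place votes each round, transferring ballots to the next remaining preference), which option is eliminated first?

Round 1: The Overstory 16, Circe 9, Pachinko 10, Middlemarch 4. Eliminate Middlemarch.

Middlemarch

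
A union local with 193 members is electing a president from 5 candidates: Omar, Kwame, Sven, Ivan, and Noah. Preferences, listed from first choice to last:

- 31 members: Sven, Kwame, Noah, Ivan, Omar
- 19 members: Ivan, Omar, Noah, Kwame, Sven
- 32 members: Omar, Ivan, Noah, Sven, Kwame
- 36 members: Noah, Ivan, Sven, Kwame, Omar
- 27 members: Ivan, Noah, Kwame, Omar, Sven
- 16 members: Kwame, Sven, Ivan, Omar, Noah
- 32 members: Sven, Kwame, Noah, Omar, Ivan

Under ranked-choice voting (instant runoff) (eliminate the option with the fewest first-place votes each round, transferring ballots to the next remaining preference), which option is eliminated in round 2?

Round 1: Omar 32, Kwame 16, Sven 63, Ivan 46, Noah 36. Eliminate Kwame.
Round 2: Omar 32, Sven 79, Ivan 46, Noah 36. Eliminate Omar.

Omar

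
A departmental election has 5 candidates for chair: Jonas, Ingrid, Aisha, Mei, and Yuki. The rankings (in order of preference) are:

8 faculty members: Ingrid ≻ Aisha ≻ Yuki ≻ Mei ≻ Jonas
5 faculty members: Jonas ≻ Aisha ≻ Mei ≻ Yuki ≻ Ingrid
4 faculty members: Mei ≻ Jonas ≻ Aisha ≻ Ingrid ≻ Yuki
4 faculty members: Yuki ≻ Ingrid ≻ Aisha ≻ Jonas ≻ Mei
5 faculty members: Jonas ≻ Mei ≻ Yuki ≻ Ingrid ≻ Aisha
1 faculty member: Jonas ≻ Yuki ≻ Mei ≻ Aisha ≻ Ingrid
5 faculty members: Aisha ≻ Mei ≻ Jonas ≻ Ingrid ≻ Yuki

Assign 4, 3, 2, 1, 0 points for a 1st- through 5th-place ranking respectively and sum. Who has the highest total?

Jonas: 8·0 + 5·4 + 4·3 + 4·1 + 5·4 + 1·4 + 5·2 = 70
Ingrid: 8·4 + 5·0 + 4·1 + 4·3 + 5·1 + 1·0 + 5·1 = 58
Aisha: 8·3 + 5·3 + 4·2 + 4·2 + 5·0 + 1·1 + 5·4 = 76
Mei: 8·1 + 5·2 + 4·4 + 4·0 + 5·3 + 1·2 + 5·3 = 66
Yuki: 8·2 + 5·1 + 4·0 + 4·4 + 5·2 + 1·3 + 5·0 = 50
Aisha has the highest Borda score (76).

Aisha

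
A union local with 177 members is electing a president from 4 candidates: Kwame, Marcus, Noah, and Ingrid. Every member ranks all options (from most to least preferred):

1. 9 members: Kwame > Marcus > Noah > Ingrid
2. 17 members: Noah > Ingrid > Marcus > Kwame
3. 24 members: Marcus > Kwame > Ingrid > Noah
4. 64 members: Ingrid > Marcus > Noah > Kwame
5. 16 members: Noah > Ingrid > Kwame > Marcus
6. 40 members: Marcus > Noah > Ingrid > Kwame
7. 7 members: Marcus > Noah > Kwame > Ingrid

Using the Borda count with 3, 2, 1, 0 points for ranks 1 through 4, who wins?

Marcus

Kwame: 9·3 + 17·0 + 24·2 + 64·0 + 16·1 + 40·0 + 7·1 = 98
Marcus: 9·2 + 17·1 + 24·3 + 64·2 + 16·0 + 40·3 + 7·3 = 376
Noah: 9·1 + 17·3 + 24·0 + 64·1 + 16·3 + 40·2 + 7·2 = 266
Ingrid: 9·0 + 17·2 + 24·1 + 64·3 + 16·2 + 40·1 + 7·0 = 322
Marcus has the highest Borda score (376).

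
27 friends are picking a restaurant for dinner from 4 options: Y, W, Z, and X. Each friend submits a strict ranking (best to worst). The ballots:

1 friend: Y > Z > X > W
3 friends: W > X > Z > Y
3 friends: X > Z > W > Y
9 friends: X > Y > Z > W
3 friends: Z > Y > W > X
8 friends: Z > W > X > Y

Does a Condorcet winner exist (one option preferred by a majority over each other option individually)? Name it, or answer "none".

none

Checking pairwise contests:
W beats Y 14–13.
Z beats W 24–3.
X beats Z 15–12.
W beats X 14–13.
Every option loses at least one head-to-head, so there is no Condorcet winner.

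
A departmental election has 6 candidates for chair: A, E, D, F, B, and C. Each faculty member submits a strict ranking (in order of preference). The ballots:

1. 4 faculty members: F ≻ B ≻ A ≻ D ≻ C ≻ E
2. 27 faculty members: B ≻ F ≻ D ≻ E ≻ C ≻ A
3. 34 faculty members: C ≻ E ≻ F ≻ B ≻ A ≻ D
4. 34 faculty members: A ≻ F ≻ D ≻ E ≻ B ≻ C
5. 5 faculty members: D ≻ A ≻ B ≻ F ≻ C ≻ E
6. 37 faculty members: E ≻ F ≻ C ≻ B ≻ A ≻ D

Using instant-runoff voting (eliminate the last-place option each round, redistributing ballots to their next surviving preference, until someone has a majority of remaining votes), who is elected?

E

Round 1: A 34, E 37, D 5, F 4, B 27, C 34. Eliminate F.
Round 2: A 34, E 37, D 5, B 31, C 34. Eliminate D.
Round 3: A 39, E 37, B 31, C 34. Eliminate B.
Round 4: A 43, E 64, C 34. Eliminate C.
Round 5: A 43, E 98. E has a majority.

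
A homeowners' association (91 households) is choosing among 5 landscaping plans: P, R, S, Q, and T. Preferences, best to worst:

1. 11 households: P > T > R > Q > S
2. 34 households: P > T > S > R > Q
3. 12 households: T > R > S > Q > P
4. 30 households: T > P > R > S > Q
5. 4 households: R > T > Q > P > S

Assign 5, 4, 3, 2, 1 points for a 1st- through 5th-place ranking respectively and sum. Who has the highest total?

T

P: 11·5 + 34·5 + 12·1 + 30·4 + 4·2 = 365
R: 11·3 + 34·2 + 12·4 + 30·3 + 4·5 = 259
S: 11·1 + 34·3 + 12·3 + 30·2 + 4·1 = 213
Q: 11·2 + 34·1 + 12·2 + 30·1 + 4·3 = 122
T: 11·4 + 34·4 + 12·5 + 30·5 + 4·4 = 406
T has the highest Borda score (406).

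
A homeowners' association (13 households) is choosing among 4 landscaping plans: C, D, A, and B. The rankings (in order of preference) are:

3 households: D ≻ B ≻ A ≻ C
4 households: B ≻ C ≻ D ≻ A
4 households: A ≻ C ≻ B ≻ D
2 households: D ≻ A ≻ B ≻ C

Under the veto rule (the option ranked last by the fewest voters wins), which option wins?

B

Last-place votes: C 5, D 4, A 4, B 0.
B is ranked last by the fewest voters, so B wins.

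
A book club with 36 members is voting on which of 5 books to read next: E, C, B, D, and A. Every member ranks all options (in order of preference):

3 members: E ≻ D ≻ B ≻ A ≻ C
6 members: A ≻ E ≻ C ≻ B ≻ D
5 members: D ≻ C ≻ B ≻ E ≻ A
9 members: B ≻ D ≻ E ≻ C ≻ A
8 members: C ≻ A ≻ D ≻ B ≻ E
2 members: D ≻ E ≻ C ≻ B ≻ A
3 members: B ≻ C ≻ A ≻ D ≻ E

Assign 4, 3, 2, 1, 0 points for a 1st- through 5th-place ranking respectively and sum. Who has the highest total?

E: 3·4 + 6·3 + 5·1 + 9·2 + 8·0 + 2·3 + 3·0 = 59
C: 3·0 + 6·2 + 5·3 + 9·1 + 8·4 + 2·2 + 3·3 = 81
B: 3·2 + 6·1 + 5·2 + 9·4 + 8·1 + 2·1 + 3·4 = 80
D: 3·3 + 6·0 + 5·4 + 9·3 + 8·2 + 2·4 + 3·1 = 83
A: 3·1 + 6·4 + 5·0 + 9·0 + 8·3 + 2·0 + 3·2 = 57
D has the highest Borda score (83).

D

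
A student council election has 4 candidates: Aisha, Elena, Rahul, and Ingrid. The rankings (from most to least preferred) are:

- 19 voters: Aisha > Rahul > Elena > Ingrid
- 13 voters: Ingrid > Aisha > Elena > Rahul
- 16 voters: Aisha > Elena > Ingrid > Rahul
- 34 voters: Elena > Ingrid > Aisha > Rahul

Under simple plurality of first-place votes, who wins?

First-place votes: Aisha 35, Elena 34, Rahul 0, Ingrid 13.
Aisha has the most first-place votes.

Aisha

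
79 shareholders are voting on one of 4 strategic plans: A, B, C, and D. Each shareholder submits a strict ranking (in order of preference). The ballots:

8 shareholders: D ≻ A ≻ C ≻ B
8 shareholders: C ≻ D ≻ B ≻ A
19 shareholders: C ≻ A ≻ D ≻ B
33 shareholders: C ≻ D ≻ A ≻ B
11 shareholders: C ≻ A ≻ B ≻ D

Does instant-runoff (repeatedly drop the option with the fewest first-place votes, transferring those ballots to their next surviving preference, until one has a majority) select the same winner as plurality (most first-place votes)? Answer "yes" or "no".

yes

Instant-runoff — R1 A 0, B 0, C 71, D 8 (C winner). Winner: C.
Plurality — first-place votes: A 0, B 0, C 71, D 8. Winner: C.
The two methods agree.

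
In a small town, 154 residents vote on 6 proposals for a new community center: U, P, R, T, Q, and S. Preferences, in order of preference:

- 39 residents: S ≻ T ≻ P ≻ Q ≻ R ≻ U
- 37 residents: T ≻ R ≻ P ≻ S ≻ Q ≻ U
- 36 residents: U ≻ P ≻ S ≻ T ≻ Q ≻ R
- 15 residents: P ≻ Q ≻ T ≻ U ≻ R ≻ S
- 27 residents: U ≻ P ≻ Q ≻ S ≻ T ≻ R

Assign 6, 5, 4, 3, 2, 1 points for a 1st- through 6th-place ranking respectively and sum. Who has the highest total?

U: 39·1 + 37·1 + 36·6 + 15·3 + 27·6 = 499
P: 39·4 + 37·4 + 36·5 + 15·6 + 27·5 = 709
R: 39·2 + 37·5 + 36·1 + 15·2 + 27·1 = 356
T: 39·5 + 37·6 + 36·3 + 15·4 + 27·2 = 639
Q: 39·3 + 37·2 + 36·2 + 15·5 + 27·4 = 446
S: 39·6 + 37·3 + 36·4 + 15·1 + 27·3 = 585
P has the highest Borda score (709).

P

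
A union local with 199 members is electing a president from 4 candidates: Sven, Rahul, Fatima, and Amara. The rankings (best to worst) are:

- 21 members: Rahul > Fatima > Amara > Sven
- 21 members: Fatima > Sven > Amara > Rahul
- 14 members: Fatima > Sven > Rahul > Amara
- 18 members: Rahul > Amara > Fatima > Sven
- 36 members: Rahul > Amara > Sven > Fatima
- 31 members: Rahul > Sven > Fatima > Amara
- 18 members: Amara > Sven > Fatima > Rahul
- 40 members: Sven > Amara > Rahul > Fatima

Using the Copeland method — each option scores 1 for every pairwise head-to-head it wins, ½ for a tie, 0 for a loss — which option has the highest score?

Sven: beats Fatima and Amara; loses to Rahul → score 2.
Rahul: beats Sven, Fatima, and Amara → score 3.
Fatima: loses to Sven, Rahul, and Amara → score 0.
Amara: beats Fatima; loses to Sven and Rahul → score 1.
Rahul has the best pairwise record.

Rahul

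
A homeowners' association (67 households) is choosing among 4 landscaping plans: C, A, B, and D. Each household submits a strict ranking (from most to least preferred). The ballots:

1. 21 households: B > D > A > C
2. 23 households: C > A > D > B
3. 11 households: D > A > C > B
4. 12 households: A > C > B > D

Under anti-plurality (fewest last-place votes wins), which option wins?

Last-place votes: C 21, A 0, B 34, D 12.
A is ranked last by the fewest voters, so A wins.

A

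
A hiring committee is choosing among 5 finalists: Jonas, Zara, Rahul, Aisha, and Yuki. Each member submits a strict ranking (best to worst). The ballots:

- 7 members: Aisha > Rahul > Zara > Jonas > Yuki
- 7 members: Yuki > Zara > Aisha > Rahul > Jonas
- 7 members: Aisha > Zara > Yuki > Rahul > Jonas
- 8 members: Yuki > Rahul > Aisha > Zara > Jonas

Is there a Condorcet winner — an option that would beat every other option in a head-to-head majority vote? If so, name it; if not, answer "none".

Yuki

Yuki vs Jonas: 22–7 for Yuki.
Yuki vs Zara: 15–14 for Yuki.
Yuki vs Rahul: 22–7 for Yuki.
Yuki vs Aisha: 15–14 for Yuki.
Yuki beats every other option head-to-head.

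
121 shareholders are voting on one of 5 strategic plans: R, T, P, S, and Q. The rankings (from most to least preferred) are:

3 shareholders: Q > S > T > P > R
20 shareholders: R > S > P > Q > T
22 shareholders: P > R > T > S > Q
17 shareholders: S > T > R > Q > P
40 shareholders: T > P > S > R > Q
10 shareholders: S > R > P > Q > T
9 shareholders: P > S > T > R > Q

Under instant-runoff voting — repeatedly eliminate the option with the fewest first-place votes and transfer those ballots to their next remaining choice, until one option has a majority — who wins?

Round 1: R 20, T 40, P 31, S 27, Q 3. Eliminate Q.
Round 2: R 20, T 40, P 31, S 30. Eliminate R.
Round 3: T 40, P 31, S 50. Eliminate P.
Round 4: T 62, S 59. T has a majority.

T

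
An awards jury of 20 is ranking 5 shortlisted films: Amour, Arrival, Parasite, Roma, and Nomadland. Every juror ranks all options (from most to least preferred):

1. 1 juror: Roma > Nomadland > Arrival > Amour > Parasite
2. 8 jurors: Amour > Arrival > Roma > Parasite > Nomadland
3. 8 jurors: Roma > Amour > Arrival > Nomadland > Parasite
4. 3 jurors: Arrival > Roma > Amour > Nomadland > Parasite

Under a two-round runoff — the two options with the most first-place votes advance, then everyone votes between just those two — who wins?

Round 1 first-place votes: Amour 8, Arrival 3, Parasite 0, Roma 9, Nomadland 0.
Roma and Amour advance.
Runoff: Roma is preferred to Amour by 12 voters; Amour by 8.
Roma wins the runoff.

Roma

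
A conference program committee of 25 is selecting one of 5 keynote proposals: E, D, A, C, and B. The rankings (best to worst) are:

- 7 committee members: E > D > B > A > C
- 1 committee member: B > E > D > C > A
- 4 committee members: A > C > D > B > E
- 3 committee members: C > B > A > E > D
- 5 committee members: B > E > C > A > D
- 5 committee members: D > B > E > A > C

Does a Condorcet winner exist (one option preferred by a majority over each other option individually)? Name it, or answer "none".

none

Checking pairwise contests:
B beats E 18–7.
E beats D 16–9.
E beats A 18–7.
E beats C 18–7.
D beats B 16–9.
Every option loses at least one head-to-head, so there is no Condorcet winner.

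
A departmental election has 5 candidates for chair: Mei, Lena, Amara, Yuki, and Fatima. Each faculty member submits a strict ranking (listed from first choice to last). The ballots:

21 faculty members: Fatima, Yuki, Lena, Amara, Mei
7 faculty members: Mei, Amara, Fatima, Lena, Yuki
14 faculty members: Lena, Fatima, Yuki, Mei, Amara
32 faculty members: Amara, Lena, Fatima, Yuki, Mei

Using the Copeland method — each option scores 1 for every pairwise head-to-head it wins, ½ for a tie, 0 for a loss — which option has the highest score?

Mei: loses to Lena, Amara, Yuki, and Fatima → score 0.
Lena: beats Mei, Yuki, and Fatima; loses to Amara → score 3.
Amara: beats Mei, Lena, Yuki, and Fatima → score 4.
Yuki: beats Mei; loses to Lena, Amara, and Fatima → score 1.
Fatima: beats Mei and Yuki; loses to Lena and Amara → score 2.
Amara has the best pairwise record.

Amara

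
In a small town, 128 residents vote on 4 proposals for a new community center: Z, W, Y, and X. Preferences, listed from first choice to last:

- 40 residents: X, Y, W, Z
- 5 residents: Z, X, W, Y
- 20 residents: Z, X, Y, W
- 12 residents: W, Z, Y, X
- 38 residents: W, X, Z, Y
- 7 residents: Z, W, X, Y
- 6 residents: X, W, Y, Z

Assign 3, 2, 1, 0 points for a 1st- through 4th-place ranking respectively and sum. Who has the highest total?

X

Z: 40·0 + 5·3 + 20·3 + 12·2 + 38·1 + 7·3 + 6·0 = 158
W: 40·1 + 5·1 + 20·0 + 12·3 + 38·3 + 7·2 + 6·2 = 221
Y: 40·2 + 5·0 + 20·1 + 12·1 + 38·0 + 7·0 + 6·1 = 118
X: 40·3 + 5·2 + 20·2 + 12·0 + 38·2 + 7·1 + 6·3 = 271
X has the highest Borda score (271).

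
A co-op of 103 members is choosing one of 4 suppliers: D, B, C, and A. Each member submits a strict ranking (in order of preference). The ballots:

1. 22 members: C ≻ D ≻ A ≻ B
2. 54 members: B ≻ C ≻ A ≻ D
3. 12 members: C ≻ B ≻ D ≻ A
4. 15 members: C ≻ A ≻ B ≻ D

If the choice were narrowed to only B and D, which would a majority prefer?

B

Voters preferring B to D: 81; preferring D to B: 22.
B wins the head-to-head.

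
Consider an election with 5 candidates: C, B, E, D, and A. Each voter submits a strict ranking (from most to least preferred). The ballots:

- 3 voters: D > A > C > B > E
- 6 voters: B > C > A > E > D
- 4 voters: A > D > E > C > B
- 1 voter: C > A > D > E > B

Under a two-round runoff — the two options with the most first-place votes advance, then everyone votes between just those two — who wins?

Round 1 first-place votes: C 1, B 6, E 0, D 3, A 4.
B and A advance.
Runoff: B is preferred to A by 6 voters; A by 8.
A wins the runoff.

A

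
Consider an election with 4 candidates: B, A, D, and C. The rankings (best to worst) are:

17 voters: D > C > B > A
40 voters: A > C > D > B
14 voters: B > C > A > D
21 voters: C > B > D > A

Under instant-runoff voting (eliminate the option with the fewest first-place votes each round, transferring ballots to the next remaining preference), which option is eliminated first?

B

Round 1: B 14, A 40, D 17, C 21. Eliminate B.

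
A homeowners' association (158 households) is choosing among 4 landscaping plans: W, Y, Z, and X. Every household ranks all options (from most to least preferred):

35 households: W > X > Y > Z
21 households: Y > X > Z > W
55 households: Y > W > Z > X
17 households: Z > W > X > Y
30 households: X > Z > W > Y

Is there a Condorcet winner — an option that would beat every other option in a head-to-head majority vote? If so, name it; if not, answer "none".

W vs Y: 82–76 for W.
W vs Z: 90–68 for W.
W vs X: 107–51 for W.
W beats every other option head-to-head.

W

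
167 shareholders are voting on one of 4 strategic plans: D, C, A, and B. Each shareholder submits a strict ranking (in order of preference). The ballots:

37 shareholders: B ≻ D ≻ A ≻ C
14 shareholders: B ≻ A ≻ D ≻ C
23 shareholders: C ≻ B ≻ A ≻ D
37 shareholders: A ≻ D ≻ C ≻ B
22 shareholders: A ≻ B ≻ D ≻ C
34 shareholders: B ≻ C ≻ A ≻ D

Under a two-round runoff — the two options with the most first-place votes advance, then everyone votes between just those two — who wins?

Round 1 first-place votes: D 0, C 23, A 59, B 85.
B and A advance.
Runoff: B is preferred to A by 108 voters; A by 59.
B wins the runoff.

B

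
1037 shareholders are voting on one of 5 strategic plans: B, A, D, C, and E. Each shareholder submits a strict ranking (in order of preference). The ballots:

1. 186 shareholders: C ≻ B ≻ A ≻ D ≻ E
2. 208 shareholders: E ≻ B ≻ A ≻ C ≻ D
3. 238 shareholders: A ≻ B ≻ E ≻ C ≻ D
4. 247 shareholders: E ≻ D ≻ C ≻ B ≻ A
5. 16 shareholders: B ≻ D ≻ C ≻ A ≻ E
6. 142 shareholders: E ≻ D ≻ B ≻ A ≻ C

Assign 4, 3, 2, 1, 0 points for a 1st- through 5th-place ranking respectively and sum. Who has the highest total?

B: 186·3 + 208·3 + 238·3 + 247·1 + 16·4 + 142·2 = 2491
A: 186·2 + 208·2 + 238·4 + 247·0 + 16·1 + 142·1 = 1898
D: 186·1 + 208·0 + 238·0 + 247·3 + 16·3 + 142·3 = 1401
C: 186·4 + 208·1 + 238·1 + 247·2 + 16·2 + 142·0 = 1716
E: 186·0 + 208·4 + 238·2 + 247·4 + 16·0 + 142·4 = 2864
E has the highest Borda score (2864).

E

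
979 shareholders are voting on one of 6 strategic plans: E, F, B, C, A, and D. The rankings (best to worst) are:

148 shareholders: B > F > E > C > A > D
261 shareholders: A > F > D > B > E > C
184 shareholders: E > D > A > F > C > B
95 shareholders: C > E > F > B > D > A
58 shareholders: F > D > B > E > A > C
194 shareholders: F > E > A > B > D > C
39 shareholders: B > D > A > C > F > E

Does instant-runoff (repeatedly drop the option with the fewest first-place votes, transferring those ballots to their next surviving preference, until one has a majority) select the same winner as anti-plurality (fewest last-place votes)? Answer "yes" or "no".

yes

Instant-runoff — R1 E 184, F 252, B 187, C 95, A 261, D 0 (D out); R2 E 184, F 252, B 187, C 95, A 261 (C out); R3 E 279, F 252, B 187, A 261 (B out); R4 E 279, F 400, A 300 (E out); R5 F 495, A 484 (F winner). Winner: F.
Anti-plurality — last-place votes: E 39, F 0, B 184, C 513, A 95, D 148. Winner: F.
The two methods agree.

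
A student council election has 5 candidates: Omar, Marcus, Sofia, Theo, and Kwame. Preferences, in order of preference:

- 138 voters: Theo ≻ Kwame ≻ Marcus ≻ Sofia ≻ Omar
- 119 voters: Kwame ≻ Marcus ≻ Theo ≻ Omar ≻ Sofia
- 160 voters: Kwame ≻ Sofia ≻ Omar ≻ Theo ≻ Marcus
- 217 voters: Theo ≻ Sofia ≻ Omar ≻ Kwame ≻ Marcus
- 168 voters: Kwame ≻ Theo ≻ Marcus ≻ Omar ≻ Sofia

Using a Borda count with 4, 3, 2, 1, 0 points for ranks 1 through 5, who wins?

Kwame

Omar: 138·0 + 119·1 + 160·2 + 217·2 + 168·1 = 1041
Marcus: 138·2 + 119·3 + 160·0 + 217·0 + 168·2 = 969
Sofia: 138·1 + 119·0 + 160·3 + 217·3 + 168·0 = 1269
Theo: 138·4 + 119·2 + 160·1 + 217·4 + 168·3 = 2322
Kwame: 138·3 + 119·4 + 160·4 + 217·1 + 168·4 = 2419
Kwame has the highest Borda score (2419).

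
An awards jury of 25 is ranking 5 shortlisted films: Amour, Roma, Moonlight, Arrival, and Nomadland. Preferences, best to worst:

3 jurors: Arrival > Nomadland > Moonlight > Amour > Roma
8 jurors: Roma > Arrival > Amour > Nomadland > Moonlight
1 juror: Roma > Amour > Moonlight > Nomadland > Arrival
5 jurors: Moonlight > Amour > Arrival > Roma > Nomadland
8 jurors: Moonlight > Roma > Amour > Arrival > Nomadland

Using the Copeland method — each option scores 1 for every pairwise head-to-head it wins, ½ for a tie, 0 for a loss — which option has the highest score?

Moonlight

Amour: beats Arrival and Nomadland; loses to Roma and Moonlight → score 2.
Roma: beats Amour, Arrival, and Nomadland; loses to Moonlight → score 3.
Moonlight: beats Amour, Roma, Arrival, and Nomadland → score 4.
Arrival: beats Nomadland; loses to Amour, Roma, and Moonlight → score 1.
Nomadland: loses to Amour, Roma, Moonlight, and Arrival → score 0.
Moonlight has the best pairwise record.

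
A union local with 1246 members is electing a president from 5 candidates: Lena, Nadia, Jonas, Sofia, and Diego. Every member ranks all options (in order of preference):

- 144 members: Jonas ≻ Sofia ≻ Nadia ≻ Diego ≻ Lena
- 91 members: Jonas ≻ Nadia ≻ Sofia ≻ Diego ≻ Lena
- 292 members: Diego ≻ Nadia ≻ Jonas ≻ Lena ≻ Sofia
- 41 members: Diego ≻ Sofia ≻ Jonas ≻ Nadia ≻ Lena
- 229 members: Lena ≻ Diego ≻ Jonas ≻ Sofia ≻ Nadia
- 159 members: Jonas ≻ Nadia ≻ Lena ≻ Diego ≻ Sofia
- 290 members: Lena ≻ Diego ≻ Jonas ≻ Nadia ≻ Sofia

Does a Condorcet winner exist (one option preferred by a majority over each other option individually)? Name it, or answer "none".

Checking pairwise contests:
Nadia beats Lena 727–519.
Jonas beats Nadia 954–292.
Diego beats Jonas 852–394.
Lena beats Sofia 970–276.
Lena beats Diego 678–568.
Every option loses at least one head-to-head, so there is no Condorcet winner.

none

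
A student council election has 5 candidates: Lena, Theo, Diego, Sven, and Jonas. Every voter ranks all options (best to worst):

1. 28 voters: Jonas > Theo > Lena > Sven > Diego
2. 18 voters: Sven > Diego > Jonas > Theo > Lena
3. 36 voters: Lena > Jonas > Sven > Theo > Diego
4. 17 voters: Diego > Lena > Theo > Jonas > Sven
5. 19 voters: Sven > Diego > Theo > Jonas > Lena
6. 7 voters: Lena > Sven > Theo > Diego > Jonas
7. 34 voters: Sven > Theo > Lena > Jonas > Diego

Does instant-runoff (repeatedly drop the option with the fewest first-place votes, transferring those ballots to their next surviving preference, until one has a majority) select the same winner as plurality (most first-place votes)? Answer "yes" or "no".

Instant-runoff — R1 Lena 43, Theo 0, Diego 17, Sven 71, Jonas 28 (Theo out); R2 Lena 43, Diego 17, Sven 71, Jonas 28 (Diego out); R3 Lena 60, Sven 71, Jonas 28 (Jonas out); R4 Lena 88, Sven 71 (Lena winner). Winner: Lena.
Plurality — first-place votes: Lena 43, Theo 0, Diego 17, Sven 71, Jonas 28. Winner: Sven.
The two methods disagree.

no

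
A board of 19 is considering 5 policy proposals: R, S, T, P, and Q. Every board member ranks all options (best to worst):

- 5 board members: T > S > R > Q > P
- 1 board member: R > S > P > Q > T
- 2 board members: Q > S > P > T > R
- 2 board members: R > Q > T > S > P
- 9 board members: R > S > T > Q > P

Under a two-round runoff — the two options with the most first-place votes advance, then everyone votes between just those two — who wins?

R

Round 1 first-place votes: R 12, S 0, T 5, P 0, Q 2.
R and T advance.
Runoff: R is preferred to T by 12 voters; T by 7.
R wins the runoff.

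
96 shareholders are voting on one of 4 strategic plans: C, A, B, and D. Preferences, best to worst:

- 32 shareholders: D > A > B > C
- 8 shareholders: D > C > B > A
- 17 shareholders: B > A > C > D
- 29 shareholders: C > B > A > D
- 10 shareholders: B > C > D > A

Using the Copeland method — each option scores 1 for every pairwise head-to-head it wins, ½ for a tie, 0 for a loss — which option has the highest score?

C: beats D; loses to A and B → score 1.
A: beats C; loses to B and D → score 1.
B: beats C, A, and D → score 3.
D: beats A; loses to C and B → score 1.
B has the best pairwise record.

B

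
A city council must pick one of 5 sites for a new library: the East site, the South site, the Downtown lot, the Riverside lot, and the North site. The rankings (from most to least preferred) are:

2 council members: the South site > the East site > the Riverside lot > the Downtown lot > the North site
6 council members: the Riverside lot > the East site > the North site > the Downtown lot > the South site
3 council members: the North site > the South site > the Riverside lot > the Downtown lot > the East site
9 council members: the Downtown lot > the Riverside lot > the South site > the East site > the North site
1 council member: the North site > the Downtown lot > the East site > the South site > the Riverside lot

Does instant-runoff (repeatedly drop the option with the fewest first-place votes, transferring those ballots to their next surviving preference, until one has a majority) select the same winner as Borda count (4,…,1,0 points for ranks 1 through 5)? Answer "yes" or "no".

yes

Instant-runoff — R1 the East site 0, the South site 2, the Downtown lot 9, the Riverside lot 6, the North site 4 (the East site out); R2 the South site 2, the Downtown lot 9, the Riverside lot 6, the North site 4 (the South site out); R3 the Downtown lot 9, the Riverside lot 8, the North site 4 (the North site out); R4 the Downtown lot 10, the Riverside lot 11 (the Riverside lot winner). Winner: the Riverside lot.
Borda — scores: the East site 35, the South site 36, the Downtown lot 50, the Riverside lot 61, the North site 28. Winner: the Riverside lot.
The two methods agree.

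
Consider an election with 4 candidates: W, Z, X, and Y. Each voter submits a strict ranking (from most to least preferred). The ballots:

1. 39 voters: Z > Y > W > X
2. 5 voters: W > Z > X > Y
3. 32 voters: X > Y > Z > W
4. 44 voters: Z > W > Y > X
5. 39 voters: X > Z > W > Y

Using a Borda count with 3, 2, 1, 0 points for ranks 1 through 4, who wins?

Z

W: 39·1 + 5·3 + 32·0 + 44·2 + 39·1 = 181
Z: 39·3 + 5·2 + 32·1 + 44·3 + 39·2 = 369
X: 39·0 + 5·1 + 32·3 + 44·0 + 39·3 = 218
Y: 39·2 + 5·0 + 32·2 + 44·1 + 39·0 = 186
Z has the highest Borda score (369).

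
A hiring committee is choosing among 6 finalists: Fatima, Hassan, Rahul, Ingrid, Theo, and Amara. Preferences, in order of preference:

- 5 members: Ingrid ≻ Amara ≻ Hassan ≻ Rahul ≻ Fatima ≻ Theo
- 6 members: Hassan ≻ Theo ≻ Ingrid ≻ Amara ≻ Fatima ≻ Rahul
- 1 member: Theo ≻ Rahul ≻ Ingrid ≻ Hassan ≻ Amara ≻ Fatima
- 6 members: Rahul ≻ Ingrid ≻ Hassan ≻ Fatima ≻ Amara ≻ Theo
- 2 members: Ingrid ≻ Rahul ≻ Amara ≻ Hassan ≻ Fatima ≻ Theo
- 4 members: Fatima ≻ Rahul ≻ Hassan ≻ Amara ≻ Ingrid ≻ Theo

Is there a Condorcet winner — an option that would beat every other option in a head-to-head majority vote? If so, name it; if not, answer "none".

Ingrid

Ingrid vs Fatima: 20–4 for Ingrid.
Ingrid vs Hassan: 14–10 for Ingrid.
Ingrid vs Rahul: 13–11 for Ingrid.
Ingrid vs Theo: 17–7 for Ingrid.
Ingrid vs Amara: 20–4 for Ingrid.
Ingrid beats every other option head-to-head.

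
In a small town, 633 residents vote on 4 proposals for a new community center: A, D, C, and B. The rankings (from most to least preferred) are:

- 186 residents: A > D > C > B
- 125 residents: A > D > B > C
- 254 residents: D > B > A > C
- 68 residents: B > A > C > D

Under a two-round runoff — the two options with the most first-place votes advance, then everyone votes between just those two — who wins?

A

Round 1 first-place votes: A 311, D 254, C 0, B 68.
A and D advance.
Runoff: A is preferred to D by 379 voters; D by 254.
A wins the runoff.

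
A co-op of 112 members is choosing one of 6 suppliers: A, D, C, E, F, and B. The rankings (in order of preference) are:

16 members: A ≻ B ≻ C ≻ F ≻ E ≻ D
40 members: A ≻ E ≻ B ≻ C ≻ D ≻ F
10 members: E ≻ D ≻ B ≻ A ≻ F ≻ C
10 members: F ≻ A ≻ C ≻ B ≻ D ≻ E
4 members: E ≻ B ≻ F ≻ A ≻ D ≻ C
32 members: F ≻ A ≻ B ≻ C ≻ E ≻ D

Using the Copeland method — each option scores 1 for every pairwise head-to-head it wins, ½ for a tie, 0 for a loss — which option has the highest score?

A

A: beats D, C, E, F, and B → score 5.
D: loses to A, C, E, F, and B → score 0.
C: beats D and E; ties F; loses to A and B → score 2.5.
E: beats D; loses to A, C, F, and B → score 1.
F: beats D and E; ties C; loses to A and B → score 2.5.
B: beats D, C, E, and F; loses to A → score 4.
A has the best pairwise record.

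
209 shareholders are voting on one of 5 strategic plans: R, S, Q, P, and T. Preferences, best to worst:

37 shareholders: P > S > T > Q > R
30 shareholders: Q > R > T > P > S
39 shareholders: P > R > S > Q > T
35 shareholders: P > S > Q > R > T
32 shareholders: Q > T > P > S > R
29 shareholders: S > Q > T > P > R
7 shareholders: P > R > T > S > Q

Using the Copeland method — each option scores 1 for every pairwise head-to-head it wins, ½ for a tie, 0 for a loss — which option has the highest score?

R: beats T; loses to S, Q, and P → score 1.
S: beats R, Q, and T; loses to P → score 3.
Q: beats R and T; loses to S and P → score 2.
P: beats R, S, Q, and T → score 4.
T: loses to R, S, Q, and P → score 0.
P has the best pairwise record.

P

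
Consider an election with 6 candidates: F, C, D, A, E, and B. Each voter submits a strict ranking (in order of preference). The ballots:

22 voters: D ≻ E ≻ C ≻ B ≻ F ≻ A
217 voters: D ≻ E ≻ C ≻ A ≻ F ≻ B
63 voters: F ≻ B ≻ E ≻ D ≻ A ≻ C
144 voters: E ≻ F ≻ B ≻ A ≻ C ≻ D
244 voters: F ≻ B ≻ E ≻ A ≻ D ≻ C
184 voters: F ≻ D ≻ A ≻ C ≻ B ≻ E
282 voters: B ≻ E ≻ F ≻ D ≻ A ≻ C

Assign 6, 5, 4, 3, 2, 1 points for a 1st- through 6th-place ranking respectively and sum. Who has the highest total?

F: 22·2 + 217·2 + 63·6 + 144·5 + 244·6 + 184·6 + 282·4 = 5272
C: 22·4 + 217·4 + 63·1 + 144·2 + 244·1 + 184·3 + 282·1 = 2385
D: 22·6 + 217·6 + 63·3 + 144·1 + 244·2 + 184·5 + 282·3 = 4021
A: 22·1 + 217·3 + 63·2 + 144·3 + 244·3 + 184·4 + 282·2 = 3263
E: 22·5 + 217·5 + 63·4 + 144·6 + 244·4 + 184·1 + 282·5 = 4881
B: 22·3 + 217·1 + 63·5 + 144·4 + 244·5 + 184·2 + 282·6 = 4454
F has the highest Borda score (5272).

F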